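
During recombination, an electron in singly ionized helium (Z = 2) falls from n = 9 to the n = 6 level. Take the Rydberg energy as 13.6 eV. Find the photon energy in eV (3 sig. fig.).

The Bohr energies scale as Z², so for Z = 2: E_n = −54.40/n² eV.
E_9 = −54.40/81 = −0.6716 eV and E_6 = −54.40/36 = −1.511 eV.
The photon energy is |E_9 − E_6| = 0.840 eV.

0.840 eV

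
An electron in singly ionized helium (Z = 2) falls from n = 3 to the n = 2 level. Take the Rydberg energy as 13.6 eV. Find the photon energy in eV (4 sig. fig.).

7.556 eV

The Bohr energies scale as Z², so for Z = 2: E_n = −54.40/n² eV.
E_3 = −54.40/9 = −6.044 eV and E_2 = −54.40/4 = −13.60 eV.
The photon energy is |E_3 − E_2| = 7.556 eV.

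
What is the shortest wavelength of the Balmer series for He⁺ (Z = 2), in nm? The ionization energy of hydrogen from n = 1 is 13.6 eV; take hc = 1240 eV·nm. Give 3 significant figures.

91.2 nm

The Balmer series has lower level n_f = 2; the series limit corresponds to n_i → ∞.
ΔE_max = 13.6 × 4 / 2² = 13.60 eV.
λ_min = 1240 / 13.60 = 91.2 nm.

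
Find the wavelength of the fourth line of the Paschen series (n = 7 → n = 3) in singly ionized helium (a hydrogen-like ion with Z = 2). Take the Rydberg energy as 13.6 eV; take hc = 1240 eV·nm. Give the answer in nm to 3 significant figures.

The Paschen series terminates on n_f = 3; the fourth line has n_i = 3+4 = 7.
ΔE = 54.40 × (1/3² − 1/7²) = 4.934 eV.
λ = 1240 / 4.934 = 251 nm.

251 nm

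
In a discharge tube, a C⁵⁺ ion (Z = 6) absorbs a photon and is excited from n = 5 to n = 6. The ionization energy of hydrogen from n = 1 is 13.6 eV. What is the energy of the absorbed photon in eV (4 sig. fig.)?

5.984 eV

The Bohr energies scale as Z², so for Z = 6: E_n = −489.6/n² eV.
E_6 = −489.6/36 = −13.60 eV and E_5 = −489.6/25 = −19.58 eV.
The photon energy is |E_6 − E_5| = 5.984 eV.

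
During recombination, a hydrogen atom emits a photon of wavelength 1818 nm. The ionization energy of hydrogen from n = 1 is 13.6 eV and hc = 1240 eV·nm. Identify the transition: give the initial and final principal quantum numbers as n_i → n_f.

The photon energy is ΔE = hc/λ = 1240 / 1818 = 0.6821 eV.
With Z = 1, ΔE = 13.60 × (1/n_f² − 1/n_i²), so 1/n_f² − 1/n_i² = 0.05015.
Trying n_f = 4 gives 1/n_i² = 0.01235, i.e. n_i ≈ 9; this pair matches.

n_i = 9, n_f = 4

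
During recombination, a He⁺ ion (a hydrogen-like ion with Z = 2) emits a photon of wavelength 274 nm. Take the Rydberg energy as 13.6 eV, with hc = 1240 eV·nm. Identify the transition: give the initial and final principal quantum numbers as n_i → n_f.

The photon energy is ΔE = hc/λ = 1240 / 274 = 4.526 eV.
With Z = 2, ΔE = 54.40 × (1/n_f² − 1/n_i²), so 1/n_f² − 1/n_i² = 0.08319.
Trying n_f = 3 gives 1/n_i² = 0.02792, i.e. n_i ≈ 6; this pair matches.

n_i = 6, n_f = 3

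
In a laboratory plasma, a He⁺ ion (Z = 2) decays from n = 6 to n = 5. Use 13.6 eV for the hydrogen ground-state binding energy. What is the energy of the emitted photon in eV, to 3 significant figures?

The Bohr energies scale as Z², so for Z = 2: E_n = −54.40/n² eV.
E_6 = −54.40/36 = −1.511 eV and E_5 = −54.40/25 = −2.176 eV.
The photon energy is |E_6 − E_5| = 0.665 eV.

0.665 eV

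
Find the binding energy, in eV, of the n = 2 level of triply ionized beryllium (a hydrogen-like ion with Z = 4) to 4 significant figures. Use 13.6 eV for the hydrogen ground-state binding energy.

E_n = −13.6 Z²/n² = −217.6/n² eV for Z = 4.
E_2 = −217.6/4 = −54.40 eV, so ionization (to E = 0) requires 54.40 eV.

54.40 eV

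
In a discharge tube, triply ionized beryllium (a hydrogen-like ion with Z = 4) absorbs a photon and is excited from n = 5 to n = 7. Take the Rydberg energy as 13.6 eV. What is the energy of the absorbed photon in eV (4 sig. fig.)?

4.263 eV

The Bohr energies scale as Z², so for Z = 4: E_n = −217.6/n² eV.
E_7 = −217.6/49 = −4.441 eV and E_5 = −217.6/25 = −8.704 eV.
The photon energy is |E_7 − E_5| = 4.263 eV.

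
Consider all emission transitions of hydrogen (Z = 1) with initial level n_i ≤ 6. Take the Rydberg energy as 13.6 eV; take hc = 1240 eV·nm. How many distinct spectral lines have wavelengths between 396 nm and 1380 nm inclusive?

6

Enumerate all n_i → n_f pairs with 1 ≤ n_f < n_i ≤ 6 and compute λ = 1240 / [13.6·1·(1/n_f² − 1/n_i²)].
Lines falling in [396, 1380] nm: 6→2 (410.3 nm), 5→2 (434.2 nm), 4→2 (486.3 nm), 3→2 (656.5 nm), 6→3 (1094 nm), 5→3 (1282 nm).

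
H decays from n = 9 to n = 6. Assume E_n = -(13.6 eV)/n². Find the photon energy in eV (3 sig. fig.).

E_9 = −13.60/81 = −0.1679 eV and E_6 = −13.60/36 = −0.3778 eV.
The photon energy is |E_9 − E_6| = 0.210 eV.

0.210 eV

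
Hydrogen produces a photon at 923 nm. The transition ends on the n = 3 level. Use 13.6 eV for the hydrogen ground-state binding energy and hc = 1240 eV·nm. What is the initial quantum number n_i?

n_i = 9

The photon energy is ΔE = hc/λ = 1240 / 923 = 1.343 eV.
With Z = 1, ΔE = 13.60 × (1/n_f² − 1/n_i²), so 1/n_f² − 1/n_i² = 0.09878.
With n_f = 3: 1/n_i² = 1/9 − 0.09878 = 0.01233, so n_i ≈ 9.01.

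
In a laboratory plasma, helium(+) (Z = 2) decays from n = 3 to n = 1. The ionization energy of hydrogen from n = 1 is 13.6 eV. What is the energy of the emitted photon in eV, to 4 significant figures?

48.36 eV

The Bohr energies scale as Z², so for Z = 2: E_n = −54.40/n² eV.
E_3 = −54.40/9 = −6.044 eV and E_1 = −54.40/1 = −54.40 eV.
The photon energy is |E_3 − E_1| = 48.36 eV.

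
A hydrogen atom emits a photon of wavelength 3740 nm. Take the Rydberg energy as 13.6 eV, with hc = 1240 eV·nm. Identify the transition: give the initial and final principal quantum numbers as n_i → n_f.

The photon energy is ΔE = hc/λ = 1240 / 3740 = 0.3316 eV.
With Z = 1, ΔE = 13.60 × (1/n_f² − 1/n_i²), so 1/n_f² − 1/n_i² = 0.02438.
Trying n_f = 5 gives 1/n_i² = 0.01562, i.e. n_i ≈ 8; this pair matches.

n_i = 8, n_f = 5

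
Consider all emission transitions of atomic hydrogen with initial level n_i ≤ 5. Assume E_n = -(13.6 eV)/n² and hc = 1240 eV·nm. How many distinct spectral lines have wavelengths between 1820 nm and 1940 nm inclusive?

Enumerate all n_i → n_f pairs with 1 ≤ n_f < n_i ≤ 5 and compute λ = 1240 / [13.6·1·(1/n_f² − 1/n_i²)].
Lines falling in [1820, 1940] nm: 4→3 (1876 nm).

1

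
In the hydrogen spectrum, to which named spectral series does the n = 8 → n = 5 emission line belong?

The series is set by the lower level: n_f = 5 is the Pfund series.

Pfund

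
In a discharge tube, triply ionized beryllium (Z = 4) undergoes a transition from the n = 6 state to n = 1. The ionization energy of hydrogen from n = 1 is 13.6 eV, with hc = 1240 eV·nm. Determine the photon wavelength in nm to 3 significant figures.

For Z = 4 the level energies scale as Z², so the effective Rydberg energy is 13.6 × 16 = 217.6 eV.
ΔE = 217.6 × (1/1² − 1/6²) = 217.6 × 0.9722 = 211.6 eV.
λ = hc/ΔE = 1240 / 211.6 = 5.86 nm.

5.86 nm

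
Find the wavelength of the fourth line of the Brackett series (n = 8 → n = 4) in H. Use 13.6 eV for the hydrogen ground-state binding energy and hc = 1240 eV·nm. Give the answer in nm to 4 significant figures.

The Brackett series terminates on n_f = 4; the fourth line has n_i = 4+4 = 8.
ΔE = 13.60 × (1/4² − 1/8²) = 0.6375 eV.
λ = 1240 / 0.6375 = 1945 nm.

1945 nm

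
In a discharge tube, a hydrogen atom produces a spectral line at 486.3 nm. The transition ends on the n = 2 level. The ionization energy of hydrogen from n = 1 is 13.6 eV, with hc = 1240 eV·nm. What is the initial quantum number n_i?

n_i = 4

The photon energy is ΔE = hc/λ = 1240 / 486.3 = 2.550 eV.
With Z = 1, ΔE = 13.60 × (1/n_f² − 1/n_i²), so 1/n_f² − 1/n_i² = 0.1875.
With n_f = 2: 1/n_i² = 1/4 − 0.1875 = 0.06251, so n_i ≈ 4.00.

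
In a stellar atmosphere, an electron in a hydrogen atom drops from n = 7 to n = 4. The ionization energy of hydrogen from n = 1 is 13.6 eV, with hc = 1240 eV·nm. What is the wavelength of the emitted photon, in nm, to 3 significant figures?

2170 nm

ΔE = 13.60 × (1/4² − 1/7²) = 13.60 × 0.04209 = 0.5724 eV.
λ = hc/ΔE = 1240 / 0.5724 = 2170 nm.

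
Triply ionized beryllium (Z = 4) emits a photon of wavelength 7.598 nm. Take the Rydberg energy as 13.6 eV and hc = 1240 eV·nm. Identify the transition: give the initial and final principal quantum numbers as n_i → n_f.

The photon energy is ΔE = hc/λ = 1240 / 7.598 = 163.2 eV.
With Z = 4, ΔE = 217.6 × (1/n_f² − 1/n_i²), so 1/n_f² − 1/n_i² = 0.7500.
Trying n_f = 1 gives 1/n_i² = 0.2500, i.e. n_i ≈ 2; this pair matches.

n_i = 2, n_f = 1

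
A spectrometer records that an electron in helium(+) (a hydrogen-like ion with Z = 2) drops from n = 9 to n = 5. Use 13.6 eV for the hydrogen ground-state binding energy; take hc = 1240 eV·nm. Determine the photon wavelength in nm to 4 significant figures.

824.3 nm

For Z = 2 the level energies scale as Z², so the effective Rydberg energy is 13.6 × 4 = 54.40 eV.
ΔE = 54.40 × (1/5² − 1/9²) = 54.40 × 0.02765 = 1.504 eV.
λ = hc/ΔE = 1240 / 1.504 = 824.3 nm.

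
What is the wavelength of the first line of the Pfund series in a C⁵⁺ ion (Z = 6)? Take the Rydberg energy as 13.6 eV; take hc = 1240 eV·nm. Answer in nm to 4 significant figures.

207.2 nm

The Pfund series terminates on n_f = 5; the first line has n_i = 5+1 = 6.
ΔE = 489.6 × (1/5² − 1/6²) = 5.984 eV.
λ = 1240 / 5.984 = 207.2 nm.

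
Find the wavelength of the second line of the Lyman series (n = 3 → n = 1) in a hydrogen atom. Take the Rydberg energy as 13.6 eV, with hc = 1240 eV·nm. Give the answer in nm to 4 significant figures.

The Lyman series terminates on n_f = 1; the second line has n_i = 1+2 = 3.
ΔE = 13.60 × (1/1² − 1/3²) = 12.09 eV.
λ = 1240 / 12.09 = 102.6 nm.

102.6 nm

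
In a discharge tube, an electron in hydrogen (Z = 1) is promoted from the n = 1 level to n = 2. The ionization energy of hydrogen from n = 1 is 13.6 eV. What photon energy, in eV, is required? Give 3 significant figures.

10.2 eV

E_2 = −13.60/4 = −3.400 eV and E_1 = −13.60/1 = −13.60 eV.
The photon energy is |E_2 − E_1| = 10.2 eV.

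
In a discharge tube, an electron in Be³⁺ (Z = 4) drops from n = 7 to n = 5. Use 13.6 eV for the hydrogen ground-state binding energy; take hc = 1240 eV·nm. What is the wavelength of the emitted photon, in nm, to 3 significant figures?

291 nm

For Z = 4 the level energies scale as Z², so the effective Rydberg energy is 13.6 × 16 = 217.6 eV.
ΔE = 217.6 × (1/5² − 1/7²) = 217.6 × 0.01959 = 4.263 eV.
λ = hc/ΔE = 1240 / 4.263 = 291 nm.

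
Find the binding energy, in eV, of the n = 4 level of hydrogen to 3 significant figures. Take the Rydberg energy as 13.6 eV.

E_4 = −13.60/16 = −0.850 eV, so ionization (to E = 0) requires 0.850 eV.

0.850 eV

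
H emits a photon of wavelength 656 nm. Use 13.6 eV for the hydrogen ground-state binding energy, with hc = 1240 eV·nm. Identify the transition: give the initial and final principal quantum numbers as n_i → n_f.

The photon energy is ΔE = hc/λ = 1240 / 656 = 1.890 eV.
With Z = 1, ΔE = 13.60 × (1/n_f² − 1/n_i²), so 1/n_f² − 1/n_i² = 0.1390.
Trying n_f = 2 gives 1/n_i² = 0.1110, i.e. n_i ≈ 3; this pair matches.

n_i = 3, n_f = 2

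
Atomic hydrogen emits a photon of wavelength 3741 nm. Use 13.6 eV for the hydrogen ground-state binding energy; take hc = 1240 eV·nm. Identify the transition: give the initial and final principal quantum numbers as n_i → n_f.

n_i = 8, n_f = 5

The photon energy is ΔE = hc/λ = 1240 / 3741 = 0.3315 eV.
With Z = 1, ΔE = 13.60 × (1/n_f² − 1/n_i²), so 1/n_f² − 1/n_i² = 0.02437.
Trying n_f = 5 gives 1/n_i² = 0.01563, i.e. n_i ≈ 8; this pair matches.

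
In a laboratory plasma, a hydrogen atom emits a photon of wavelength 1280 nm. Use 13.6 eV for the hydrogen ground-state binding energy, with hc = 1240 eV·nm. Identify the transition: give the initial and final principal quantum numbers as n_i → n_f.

The photon energy is ΔE = hc/λ = 1240 / 1280 = 0.9688 eV.
With Z = 1, ΔE = 13.60 × (1/n_f² − 1/n_i²), so 1/n_f² − 1/n_i² = 0.07123.
Trying n_f = 3 gives 1/n_i² = 0.03988, i.e. n_i ≈ 5; this pair matches.

n_i = 5, n_f = 3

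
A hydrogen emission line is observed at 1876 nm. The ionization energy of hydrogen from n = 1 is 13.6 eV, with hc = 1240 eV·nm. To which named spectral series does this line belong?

Paschen

ΔE = 1240/1876 = 0.6610 eV.
This matches 13.6 × (1/3² − 1/4²), so n_f = 3: the Paschen series.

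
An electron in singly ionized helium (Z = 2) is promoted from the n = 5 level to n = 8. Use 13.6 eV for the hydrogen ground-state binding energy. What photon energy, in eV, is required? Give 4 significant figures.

1.326 eV

The Bohr energies scale as Z², so for Z = 2: E_n = −54.40/n² eV.
E_8 = −54.40/64 = −0.8500 eV and E_5 = −54.40/25 = −2.176 eV.
The photon energy is |E_8 − E_5| = 1.326 eV.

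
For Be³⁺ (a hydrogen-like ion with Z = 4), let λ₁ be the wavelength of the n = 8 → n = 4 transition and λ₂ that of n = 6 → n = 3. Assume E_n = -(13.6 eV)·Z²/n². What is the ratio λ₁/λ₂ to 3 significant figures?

1.78

λ ∝ 1/ΔE ∝ 1/(1/n_f² − 1/n_i²), and the Z² and hc factors cancel in the ratio.
λ₁/λ₂ = (1/3² − 1/6²)/(1/4² − 1/8²) = 0.08333/0.04688 = 1.78.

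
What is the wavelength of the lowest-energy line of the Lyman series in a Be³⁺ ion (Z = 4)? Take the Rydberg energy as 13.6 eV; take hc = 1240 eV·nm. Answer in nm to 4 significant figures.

The Lyman series terminates on n_f = 1; the first line has n_i = 1+1 = 2.
ΔE = 217.6 × (1/1² − 1/2²) = 163.2 eV.
λ = 1240 / 163.2 = 7.598 nm.

7.598 nm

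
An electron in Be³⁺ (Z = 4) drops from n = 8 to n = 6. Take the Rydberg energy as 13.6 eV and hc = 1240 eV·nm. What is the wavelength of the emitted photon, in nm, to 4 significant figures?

For Z = 4 the level energies scale as Z², so the effective Rydberg energy is 13.6 × 16 = 217.6 eV.
ΔE = 217.6 × (1/6² − 1/8²) = 217.6 × 0.01215 = 2.644 eV.
λ = hc/ΔE = 1240 / 2.644 = 468.9 nm.

468.9 nm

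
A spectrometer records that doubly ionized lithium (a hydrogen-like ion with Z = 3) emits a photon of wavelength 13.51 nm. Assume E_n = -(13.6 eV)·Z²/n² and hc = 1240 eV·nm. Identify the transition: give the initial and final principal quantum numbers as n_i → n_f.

The photon energy is ΔE = hc/λ = 1240 / 13.51 = 91.78 eV.
With Z = 3, ΔE = 122.4 × (1/n_f² − 1/n_i²), so 1/n_f² − 1/n_i² = 0.7499.
Trying n_f = 1 gives 1/n_i² = 0.2501, i.e. n_i ≈ 2; this pair matches.

n_i = 2, n_f = 1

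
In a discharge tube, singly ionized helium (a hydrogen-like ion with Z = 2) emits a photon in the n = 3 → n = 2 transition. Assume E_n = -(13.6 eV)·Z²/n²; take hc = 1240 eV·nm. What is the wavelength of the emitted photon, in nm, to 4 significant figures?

164.1 nm

For Z = 2 the level energies scale as Z², so the effective Rydberg energy is 13.6 × 4 = 54.40 eV.
ΔE = 54.40 × (1/2² − 1/3²) = 54.40 × 0.1389 = 7.556 eV.
λ = hc/ΔE = 1240 / 7.556 = 164.1 nm.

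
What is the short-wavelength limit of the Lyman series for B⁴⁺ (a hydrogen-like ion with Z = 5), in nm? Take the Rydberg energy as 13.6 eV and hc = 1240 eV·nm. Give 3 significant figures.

3.65 nm

The Lyman series has lower level n_f = 1; the series limit corresponds to n_i → ∞.
ΔE_max = 13.6 × 25 / 1² = 340.0 eV.
λ_min = 1240 / 340.0 = 3.65 nm.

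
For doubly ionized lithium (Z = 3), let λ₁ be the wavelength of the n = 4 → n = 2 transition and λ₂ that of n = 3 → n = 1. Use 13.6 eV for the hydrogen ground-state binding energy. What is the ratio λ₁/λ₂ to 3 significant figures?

λ ∝ 1/ΔE ∝ 1/(1/n_f² − 1/n_i²), and the Z² and hc factors cancel in the ratio.
λ₁/λ₂ = (1/1² − 1/3²)/(1/2² − 1/4²) = 0.8889/0.1875 = 4.74.

4.74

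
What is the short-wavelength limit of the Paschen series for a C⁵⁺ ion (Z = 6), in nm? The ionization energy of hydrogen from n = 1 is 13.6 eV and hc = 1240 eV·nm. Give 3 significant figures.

22.8 nm

The Paschen series has lower level n_f = 3; the series limit corresponds to n_i → ∞.
ΔE_max = 13.6 × 36 / 3² = 54.40 eV.
λ_min = 1240 / 54.40 = 22.8 nm.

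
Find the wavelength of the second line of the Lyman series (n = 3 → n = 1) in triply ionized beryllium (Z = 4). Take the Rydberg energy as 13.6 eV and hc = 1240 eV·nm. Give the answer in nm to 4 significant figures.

The Lyman series terminates on n_f = 1; the second line has n_i = 1+2 = 3.
ΔE = 217.6 × (1/1² − 1/3²) = 193.4 eV.
λ = 1240 / 193.4 = 6.411 nm.

6.411 nm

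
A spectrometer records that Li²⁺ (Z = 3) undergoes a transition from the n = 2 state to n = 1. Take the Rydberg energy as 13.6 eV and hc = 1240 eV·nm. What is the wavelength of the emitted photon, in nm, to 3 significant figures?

For Z = 3 the level energies scale as Z², so the effective Rydberg energy is 13.6 × 9 = 122.4 eV.
ΔE = 122.4 × (1/1² − 1/2²) = 122.4 × 0.7500 = 91.80 eV.
λ = hc/ΔE = 1240 / 91.80 = 13.5 nm.

13.5 nm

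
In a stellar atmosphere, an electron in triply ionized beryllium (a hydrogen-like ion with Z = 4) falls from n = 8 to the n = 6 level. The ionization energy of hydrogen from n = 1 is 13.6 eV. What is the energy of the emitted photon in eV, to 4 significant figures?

2.644 eV

The Bohr energies scale as Z², so for Z = 4: E_n = −217.6/n² eV.
E_8 = −217.6/64 = −3.400 eV and E_6 = −217.6/36 = −6.044 eV.
The photon energy is |E_8 − E_6| = 2.644 eV.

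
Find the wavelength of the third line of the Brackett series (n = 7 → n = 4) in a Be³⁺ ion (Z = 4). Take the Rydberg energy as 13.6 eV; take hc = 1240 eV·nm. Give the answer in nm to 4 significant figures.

The Brackett series terminates on n_f = 4; the third line has n_i = 4+3 = 7.
ΔE = 217.6 × (1/4² − 1/7²) = 9.159 eV.
λ = 1240 / 9.159 = 135.4 nm.

135.4 nm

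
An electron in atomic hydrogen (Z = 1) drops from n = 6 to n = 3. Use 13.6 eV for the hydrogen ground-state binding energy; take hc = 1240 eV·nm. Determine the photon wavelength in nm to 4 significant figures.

1094 nm

ΔE = 13.60 × (1/3² − 1/6²) = 13.60 × 0.08333 = 1.133 eV.
λ = hc/ΔE = 1240 / 1.133 = 1094 nm.
This line belongs to the Paschen series.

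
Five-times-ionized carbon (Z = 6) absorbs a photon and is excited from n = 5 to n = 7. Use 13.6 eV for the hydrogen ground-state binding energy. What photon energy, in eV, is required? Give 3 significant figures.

The Bohr energies scale as Z², so for Z = 6: E_n = −489.6/n² eV.
E_7 = −489.6/49 = −9.992 eV and E_5 = −489.6/25 = −19.58 eV.
The photon energy is |E_7 − E_5| = 9.59 eV.

9.59 eV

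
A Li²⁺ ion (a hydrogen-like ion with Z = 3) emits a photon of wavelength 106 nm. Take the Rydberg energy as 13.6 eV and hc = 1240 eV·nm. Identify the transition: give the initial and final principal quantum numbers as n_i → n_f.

The photon energy is ΔE = hc/λ = 1240 / 106 = 11.70 eV.
With Z = 3, ΔE = 122.4 × (1/n_f² − 1/n_i²), so 1/n_f² − 1/n_i² = 0.09557.
Trying n_f = 3 gives 1/n_i² = 0.01554, i.e. n_i ≈ 8; this pair matches.

n_i = 8, n_f = 3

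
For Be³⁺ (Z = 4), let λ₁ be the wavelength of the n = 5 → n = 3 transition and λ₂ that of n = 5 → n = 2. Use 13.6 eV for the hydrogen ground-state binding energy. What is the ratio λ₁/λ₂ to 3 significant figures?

λ ∝ 1/ΔE ∝ 1/(1/n_f² − 1/n_i²), and the Z² and hc factors cancel in the ratio.
λ₁/λ₂ = (1/2² − 1/5²)/(1/3² − 1/5²) = 0.2100/0.07111 = 2.95.

2.95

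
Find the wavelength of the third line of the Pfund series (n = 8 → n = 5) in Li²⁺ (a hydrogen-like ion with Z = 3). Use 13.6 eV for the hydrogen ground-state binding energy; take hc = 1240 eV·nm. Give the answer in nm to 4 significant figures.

415.6 nm

The Pfund series terminates on n_f = 5; the third line has n_i = 5+3 = 8.
ΔE = 122.4 × (1/5² − 1/8²) = 2.984 eV.
λ = 1240 / 2.984 = 415.6 nm.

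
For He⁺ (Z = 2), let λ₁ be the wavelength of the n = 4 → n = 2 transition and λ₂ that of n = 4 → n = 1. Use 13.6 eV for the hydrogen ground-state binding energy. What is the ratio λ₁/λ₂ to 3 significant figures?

λ ∝ 1/ΔE ∝ 1/(1/n_f² − 1/n_i²), and the Z² and hc factors cancel in the ratio.
λ₁/λ₂ = (1/1² − 1/4²)/(1/2² − 1/4²) = 0.9375/0.1875 = 5.00.

5.00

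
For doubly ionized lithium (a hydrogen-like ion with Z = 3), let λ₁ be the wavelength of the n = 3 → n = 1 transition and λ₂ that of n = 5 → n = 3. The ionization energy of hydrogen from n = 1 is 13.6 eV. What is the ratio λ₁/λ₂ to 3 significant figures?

λ ∝ 1/ΔE ∝ 1/(1/n_f² − 1/n_i²), and the Z² and hc factors cancel in the ratio.
λ₁/λ₂ = (1/3² − 1/5²)/(1/1² − 1/3²) = 0.07111/0.8889 = 0.0800.

0.0800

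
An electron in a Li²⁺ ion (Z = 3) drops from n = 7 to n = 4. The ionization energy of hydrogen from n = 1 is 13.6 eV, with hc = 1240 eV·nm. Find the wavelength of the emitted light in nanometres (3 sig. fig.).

241 nm

For Z = 3 the level energies scale as Z², so the effective Rydberg energy is 13.6 × 9 = 122.4 eV.
ΔE = 122.4 × (1/4² − 1/7²) = 122.4 × 0.04209 = 5.152 eV.
λ = hc/ΔE = 1240 / 5.152 = 241 nm.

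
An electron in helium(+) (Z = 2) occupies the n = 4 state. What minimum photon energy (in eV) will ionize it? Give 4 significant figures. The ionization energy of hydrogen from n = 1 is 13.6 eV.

E_n = −13.6 Z²/n² = −54.40/n² eV for Z = 2.
E_4 = −54.40/16 = −3.400 eV, so ionization (to E = 0) requires 3.400 eV.

3.400 eV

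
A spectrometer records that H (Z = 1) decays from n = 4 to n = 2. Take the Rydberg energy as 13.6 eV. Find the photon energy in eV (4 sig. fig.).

E_4 = −13.60/16 = −0.8500 eV and E_2 = −13.60/4 = −3.400 eV.
The photon energy is |E_4 − E_2| = 2.550 eV.

2.550 eV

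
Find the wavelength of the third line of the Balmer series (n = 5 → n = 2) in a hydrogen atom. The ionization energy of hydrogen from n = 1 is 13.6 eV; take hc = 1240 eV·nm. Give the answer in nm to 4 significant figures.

The Balmer series terminates on n_f = 2; the third line has n_i = 2+3 = 5.
ΔE = 13.60 × (1/2² − 1/5²) = 2.856 eV.
λ = 1240 / 2.856 = 434.2 nm.

434.2 nm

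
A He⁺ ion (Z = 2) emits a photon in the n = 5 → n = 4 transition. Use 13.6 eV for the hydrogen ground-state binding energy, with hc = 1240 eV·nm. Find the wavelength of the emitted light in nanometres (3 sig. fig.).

1010 nm

For Z = 2 the level energies scale as Z², so the effective Rydberg energy is 13.6 × 4 = 54.40 eV.
ΔE = 54.40 × (1/4² − 1/5²) = 54.40 × 0.02250 = 1.224 eV.
λ = hc/ΔE = 1240 / 1.224 = 1010 nm.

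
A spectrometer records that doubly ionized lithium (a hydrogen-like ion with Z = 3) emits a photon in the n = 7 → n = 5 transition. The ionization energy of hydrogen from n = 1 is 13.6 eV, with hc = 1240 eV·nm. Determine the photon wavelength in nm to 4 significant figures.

For Z = 3 the level energies scale as Z², so the effective Rydberg energy is 13.6 × 9 = 122.4 eV.
ΔE = 122.4 × (1/5² − 1/7²) = 122.4 × 0.01959 = 2.398 eV.
λ = hc/ΔE = 1240 / 2.398 = 517.1 nm.

517.1 nm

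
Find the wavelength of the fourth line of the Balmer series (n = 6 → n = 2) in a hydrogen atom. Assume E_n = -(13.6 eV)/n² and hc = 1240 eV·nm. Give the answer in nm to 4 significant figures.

410.3 nm

The Balmer series terminates on n_f = 2; the fourth line has n_i = 2+4 = 6.
ΔE = 13.60 × (1/2² − 1/6²) = 3.022 eV.
λ = 1240 / 3.022 = 410.3 nm.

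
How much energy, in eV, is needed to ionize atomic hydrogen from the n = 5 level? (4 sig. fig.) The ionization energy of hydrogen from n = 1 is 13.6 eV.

E_5 = −13.60/25 = −0.5440 eV, so ionization (to E = 0) requires 0.5440 eV.

0.5440 eV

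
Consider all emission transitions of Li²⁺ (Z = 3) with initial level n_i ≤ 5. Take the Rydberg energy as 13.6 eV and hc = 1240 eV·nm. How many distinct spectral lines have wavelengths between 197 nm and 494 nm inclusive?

Enumerate all n_i → n_f pairs with 1 ≤ n_f < n_i ≤ 5 and compute λ = 1240 / [13.6·9·(1/n_f² − 1/n_i²)].
Lines falling in [197, 494] nm: 4→3 (208.4 nm), 5→4 (450.3 nm).

2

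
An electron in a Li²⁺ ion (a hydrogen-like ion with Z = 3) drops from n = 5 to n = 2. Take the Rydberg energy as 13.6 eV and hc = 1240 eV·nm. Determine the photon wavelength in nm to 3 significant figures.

48.2 nm

For Z = 3 the level energies scale as Z², so the effective Rydberg energy is 13.6 × 9 = 122.4 eV.
ΔE = 122.4 × (1/2² − 1/5²) = 122.4 × 0.2100 = 25.70 eV.
λ = hc/ΔE = 1240 / 25.70 = 48.2 nm.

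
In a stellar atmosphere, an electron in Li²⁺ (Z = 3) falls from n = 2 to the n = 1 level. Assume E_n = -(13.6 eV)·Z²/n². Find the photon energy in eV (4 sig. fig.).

The Bohr energies scale as Z², so for Z = 3: E_n = −122.4/n² eV.
E_2 = −122.4/4 = −30.60 eV and E_1 = −122.4/1 = −122.4 eV.
The photon energy is |E_2 − E_1| = 91.80 eV.

91.80 eV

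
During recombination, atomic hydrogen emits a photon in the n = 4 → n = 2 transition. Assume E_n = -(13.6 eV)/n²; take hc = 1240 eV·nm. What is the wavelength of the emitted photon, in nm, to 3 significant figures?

ΔE = 13.60 × (1/2² − 1/4²) = 13.60 × 0.1875 = 2.550 eV.
λ = hc/ΔE = 1240 / 2.550 = 486 nm.
This line belongs to the Balmer series.

486 nm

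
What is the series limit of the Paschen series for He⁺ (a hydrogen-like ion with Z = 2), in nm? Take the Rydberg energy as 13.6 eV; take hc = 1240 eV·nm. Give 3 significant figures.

The Paschen series has lower level n_f = 3; the series limit corresponds to n_i → ∞.
ΔE_max = 13.6 × 4 / 3² = 6.044 eV.
λ_min = 1240 / 6.044 = 205 nm.

205 nm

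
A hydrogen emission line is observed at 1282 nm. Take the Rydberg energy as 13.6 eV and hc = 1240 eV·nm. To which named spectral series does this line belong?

Paschen

ΔE = 1240/1282 = 0.9672 eV.
This matches 13.6 × (1/3² − 1/5²), so n_f = 3: the Paschen series.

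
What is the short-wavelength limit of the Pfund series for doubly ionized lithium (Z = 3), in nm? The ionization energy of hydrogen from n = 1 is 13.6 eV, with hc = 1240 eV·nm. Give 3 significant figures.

The Pfund series has lower level n_f = 5; the series limit corresponds to n_i → ∞.
ΔE_max = 13.6 × 9 / 5² = 4.896 eV.
λ_min = 1240 / 4.896 = 253 nm.

253 nm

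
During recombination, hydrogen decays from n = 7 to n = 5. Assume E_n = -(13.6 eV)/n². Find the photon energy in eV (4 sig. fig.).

0.2664 eV

E_7 = −13.60/49 = −0.2776 eV and E_5 = −13.60/25 = −0.5440 eV.
The photon energy is |E_7 − E_5| = 0.2664 eV.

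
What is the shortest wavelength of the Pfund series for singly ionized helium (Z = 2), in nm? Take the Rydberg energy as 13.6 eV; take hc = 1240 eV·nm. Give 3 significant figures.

The Pfund series has lower level n_f = 5; the series limit corresponds to n_i → ∞.
ΔE_max = 13.6 × 4 / 5² = 2.176 eV.
λ_min = 1240 / 2.176 = 570 nm.

570 nm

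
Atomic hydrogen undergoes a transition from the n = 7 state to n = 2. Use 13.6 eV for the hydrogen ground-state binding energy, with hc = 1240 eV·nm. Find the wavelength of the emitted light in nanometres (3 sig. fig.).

397 nm

ΔE = 13.60 × (1/2² − 1/7²) = 13.60 × 0.2296 = 3.122 eV.
λ = hc/ΔE = 1240 / 3.122 = 397 nm.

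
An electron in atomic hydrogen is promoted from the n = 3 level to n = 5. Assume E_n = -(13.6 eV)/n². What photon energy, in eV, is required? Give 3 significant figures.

E_5 = −13.60/25 = −0.5440 eV and E_3 = −13.60/9 = −1.511 eV.
The photon energy is |E_5 − E_3| = 0.967 eV.

0.967 eV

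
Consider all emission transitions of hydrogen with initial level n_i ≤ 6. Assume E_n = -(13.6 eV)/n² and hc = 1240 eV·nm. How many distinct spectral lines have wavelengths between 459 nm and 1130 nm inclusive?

3

Enumerate all n_i → n_f pairs with 1 ≤ n_f < n_i ≤ 6 and compute λ = 1240 / [13.6·1·(1/n_f² − 1/n_i²)].
Lines falling in [459, 1130] nm: 4→2 (486.3 nm), 3→2 (656.5 nm), 6→3 (1094 nm).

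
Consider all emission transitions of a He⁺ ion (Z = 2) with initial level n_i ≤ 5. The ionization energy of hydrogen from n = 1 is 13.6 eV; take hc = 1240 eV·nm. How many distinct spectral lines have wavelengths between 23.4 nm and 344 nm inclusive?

8

Enumerate all n_i → n_f pairs with 1 ≤ n_f < n_i ≤ 5 and compute λ = 1240 / [13.6·4·(1/n_f² − 1/n_i²)].
Lines falling in [23.4, 344] nm: 5→1 (23.74 nm), 4→1 (24.31 nm), 3→1 (25.64 nm), 2→1 (30.39 nm), 5→2 (108.5 nm), 4→2 (121.6 nm), 3→2 (164.1 nm), 5→3 (320.5 nm).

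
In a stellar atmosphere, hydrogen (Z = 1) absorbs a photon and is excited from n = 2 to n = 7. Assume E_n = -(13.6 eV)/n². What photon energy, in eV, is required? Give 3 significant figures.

E_7 = −13.60/49 = −0.2776 eV and E_2 = −13.60/4 = −3.400 eV.
The photon energy is |E_7 − E_2| = 3.12 eV.

3.12 eV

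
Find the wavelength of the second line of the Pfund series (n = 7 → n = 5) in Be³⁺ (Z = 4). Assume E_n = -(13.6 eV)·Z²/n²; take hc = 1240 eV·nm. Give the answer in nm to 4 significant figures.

The Pfund series terminates on n_f = 5; the second line has n_i = 5+2 = 7.
ΔE = 217.6 × (1/5² − 1/7²) = 4.263 eV.
λ = 1240 / 4.263 = 290.9 nm.

290.9 nm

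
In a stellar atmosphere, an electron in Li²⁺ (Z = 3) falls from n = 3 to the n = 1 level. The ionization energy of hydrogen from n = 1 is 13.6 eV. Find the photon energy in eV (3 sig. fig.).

109 eV

The Bohr energies scale as Z², so for Z = 3: E_n = −122.4/n² eV.
E_3 = −122.4/9 = −13.60 eV and E_1 = −122.4/1 = −122.4 eV.
The photon energy is |E_3 − E_1| = 109 eV.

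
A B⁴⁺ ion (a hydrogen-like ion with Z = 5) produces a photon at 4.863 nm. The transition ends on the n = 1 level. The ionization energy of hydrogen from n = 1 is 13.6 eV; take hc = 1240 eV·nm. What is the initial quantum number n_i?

The photon energy is ΔE = hc/λ = 1240 / 4.863 = 255.0 eV.
With Z = 5, ΔE = 340.0 × (1/n_f² − 1/n_i²), so 1/n_f² − 1/n_i² = 0.7500.
With n_f = 1: 1/n_i² = 1/1 − 0.7500 = 0.2500, so n_i ≈ 2.00.

n_i = 2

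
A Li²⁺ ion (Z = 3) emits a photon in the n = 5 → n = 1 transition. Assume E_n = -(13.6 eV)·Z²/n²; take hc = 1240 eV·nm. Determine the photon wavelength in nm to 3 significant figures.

For Z = 3 the level energies scale as Z², so the effective Rydberg energy is 13.6 × 9 = 122.4 eV.
ΔE = 122.4 × (1/1² − 1/5²) = 122.4 × 0.9600 = 117.5 eV.
λ = hc/ΔE = 1240 / 117.5 = 10.6 nm.

10.6 nm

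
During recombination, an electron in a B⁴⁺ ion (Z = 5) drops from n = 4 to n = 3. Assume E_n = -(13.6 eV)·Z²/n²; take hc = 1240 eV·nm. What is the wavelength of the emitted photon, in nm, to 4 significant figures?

For Z = 5 the level energies scale as Z², so the effective Rydberg energy is 13.6 × 25 = 340.0 eV.
ΔE = 340.0 × (1/3² − 1/4²) = 340.0 × 0.04861 = 16.53 eV.
λ = hc/ΔE = 1240 / 16.53 = 75.03 nm.

75.03 nm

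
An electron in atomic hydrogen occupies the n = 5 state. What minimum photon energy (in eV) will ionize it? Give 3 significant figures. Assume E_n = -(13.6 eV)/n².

0.544 eV

E_5 = −13.60/25 = −0.544 eV, so ionization (to E = 0) requires 0.544 eV.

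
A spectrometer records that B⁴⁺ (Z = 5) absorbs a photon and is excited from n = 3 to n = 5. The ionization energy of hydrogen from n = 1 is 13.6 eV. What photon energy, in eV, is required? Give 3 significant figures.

24.2 eV

The Bohr energies scale as Z², so for Z = 5: E_n = −340.0/n² eV.
E_5 = −340.0/25 = −13.60 eV and E_3 = −340.0/9 = −37.78 eV.
The photon energy is |E_5 − E_3| = 24.2 eV.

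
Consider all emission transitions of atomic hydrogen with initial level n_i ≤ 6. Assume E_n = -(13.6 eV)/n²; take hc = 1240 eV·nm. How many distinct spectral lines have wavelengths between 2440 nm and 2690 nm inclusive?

1

Enumerate all n_i → n_f pairs with 1 ≤ n_f < n_i ≤ 6 and compute λ = 1240 / [13.6·1·(1/n_f² − 1/n_i²)].
Lines falling in [2440, 2690] nm: 6→4 (2626 nm).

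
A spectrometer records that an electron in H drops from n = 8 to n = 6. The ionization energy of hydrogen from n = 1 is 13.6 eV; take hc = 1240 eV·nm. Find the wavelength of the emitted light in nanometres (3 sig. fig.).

7500 nm

ΔE = 13.60 × (1/6² − 1/8²) = 13.60 × 0.01215 = 0.1653 eV.
λ = hc/ΔE = 1240 / 0.1653 = 7500 nm.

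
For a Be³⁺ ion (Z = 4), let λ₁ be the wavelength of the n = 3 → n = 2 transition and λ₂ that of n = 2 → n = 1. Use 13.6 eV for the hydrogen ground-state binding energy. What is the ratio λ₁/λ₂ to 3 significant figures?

λ ∝ 1/ΔE ∝ 1/(1/n_f² − 1/n_i²), and the Z² and hc factors cancel in the ratio.
λ₁/λ₂ = (1/1² − 1/2²)/(1/2² − 1/3²) = 0.7500/0.1389 = 5.40.

5.40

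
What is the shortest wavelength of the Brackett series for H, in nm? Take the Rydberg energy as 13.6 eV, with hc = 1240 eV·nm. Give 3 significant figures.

1460 nm

The Brackett series has lower level n_f = 4; the series limit corresponds to n_i → ∞.
ΔE_max = 13.6 × 1 / 4² = 0.8500 eV.
λ_min = 1240 / 0.8500 = 1460 nm.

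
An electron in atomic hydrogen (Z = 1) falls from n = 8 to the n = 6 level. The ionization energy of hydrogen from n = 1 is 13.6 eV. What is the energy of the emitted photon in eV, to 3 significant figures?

0.165 eV

E_8 = −13.60/64 = −0.2125 eV and E_6 = −13.60/36 = −0.3778 eV.
The photon energy is |E_8 − E_6| = 0.165 eV.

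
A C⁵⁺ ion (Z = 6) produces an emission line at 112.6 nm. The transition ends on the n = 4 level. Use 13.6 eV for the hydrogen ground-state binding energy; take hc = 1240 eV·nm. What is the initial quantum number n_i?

n_i = 5

The photon energy is ΔE = hc/λ = 1240 / 112.6 = 11.01 eV.
With Z = 6, ΔE = 489.6 × (1/n_f² − 1/n_i²), so 1/n_f² − 1/n_i² = 0.02249.
With n_f = 4: 1/n_i² = 1/16 − 0.02249 = 0.04001, so n_i ≈ 5.00.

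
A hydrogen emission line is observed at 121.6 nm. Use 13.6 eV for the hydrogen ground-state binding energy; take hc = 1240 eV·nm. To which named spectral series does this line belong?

ΔE = 1240/121.6 = 10.20 eV.
This matches 13.6 × (1/1² − 1/2²), so n_f = 1: the Lyman series.

Lyman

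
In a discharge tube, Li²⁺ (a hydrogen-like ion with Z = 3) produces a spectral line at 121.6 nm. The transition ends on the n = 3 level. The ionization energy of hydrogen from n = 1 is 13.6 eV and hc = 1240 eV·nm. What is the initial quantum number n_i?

n_i = 6

The photon energy is ΔE = hc/λ = 1240 / 121.6 = 10.20 eV.
With Z = 3, ΔE = 122.4 × (1/n_f² − 1/n_i²), so 1/n_f² − 1/n_i² = 0.08331.
With n_f = 3: 1/n_i² = 1/9 − 0.08331 = 0.02780, so n_i ≈ 6.00.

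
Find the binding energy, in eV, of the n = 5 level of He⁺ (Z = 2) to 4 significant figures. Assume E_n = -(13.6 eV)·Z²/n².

2.176 eV

E_n = −13.6 Z²/n² = −54.40/n² eV for Z = 2.
E_5 = −54.40/25 = −2.176 eV, so ionization (to E = 0) requires 2.176 eV.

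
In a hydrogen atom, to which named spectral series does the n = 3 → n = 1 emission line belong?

Lyman

The series is set by the lower level: n_f = 1 is the Lyman series.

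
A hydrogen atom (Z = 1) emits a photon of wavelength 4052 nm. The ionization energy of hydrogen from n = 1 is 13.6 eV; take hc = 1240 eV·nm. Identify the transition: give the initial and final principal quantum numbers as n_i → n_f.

n_i = 5, n_f = 4

The photon energy is ΔE = hc/λ = 1240 / 4052 = 0.3060 eV.
With Z = 1, ΔE = 13.60 × (1/n_f² − 1/n_i²), so 1/n_f² − 1/n_i² = 0.02250.
Trying n_f = 4 gives 1/n_i² = 0.04000, i.e. n_i ≈ 5; this pair matches.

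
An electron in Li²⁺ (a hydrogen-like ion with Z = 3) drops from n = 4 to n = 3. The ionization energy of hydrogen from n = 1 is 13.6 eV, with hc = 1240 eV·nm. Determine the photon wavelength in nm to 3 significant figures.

For Z = 3 the level energies scale as Z², so the effective Rydberg energy is 13.6 × 9 = 122.4 eV.
ΔE = 122.4 × (1/3² − 1/4²) = 122.4 × 0.04861 = 5.950 eV.
λ = hc/ΔE = 1240 / 5.950 = 208 nm.

208 nm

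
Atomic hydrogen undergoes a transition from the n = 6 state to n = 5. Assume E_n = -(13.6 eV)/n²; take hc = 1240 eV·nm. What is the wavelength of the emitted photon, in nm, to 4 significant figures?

7460 nm

ΔE = 13.60 × (1/5² − 1/6²) = 13.60 × 0.01222 = 0.1662 eV.
λ = hc/ΔE = 1240 / 0.1662 = 7460 nm.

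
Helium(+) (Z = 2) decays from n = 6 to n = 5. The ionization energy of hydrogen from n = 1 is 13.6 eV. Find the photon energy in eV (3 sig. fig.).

The Bohr energies scale as Z², so for Z = 2: E_n = −54.40/n² eV.
E_6 = −54.40/36 = −1.511 eV and E_5 = −54.40/25 = −2.176 eV.
The photon energy is |E_6 − E_5| = 0.665 eV.

0.665 eV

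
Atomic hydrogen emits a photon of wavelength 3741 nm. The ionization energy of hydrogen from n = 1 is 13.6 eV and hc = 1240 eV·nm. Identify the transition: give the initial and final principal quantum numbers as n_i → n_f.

The photon energy is ΔE = hc/λ = 1240 / 3741 = 0.3315 eV.
With Z = 1, ΔE = 13.60 × (1/n_f² − 1/n_i²), so 1/n_f² − 1/n_i² = 0.02437.
Trying n_f = 5 gives 1/n_i² = 0.01563, i.e. n_i ≈ 8; this pair matches.

n_i = 8, n_f = 5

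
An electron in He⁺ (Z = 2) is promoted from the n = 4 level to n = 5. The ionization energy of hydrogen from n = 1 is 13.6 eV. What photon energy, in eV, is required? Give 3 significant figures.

The Bohr energies scale as Z², so for Z = 2: E_n = −54.40/n² eV.
E_5 = −54.40/25 = −2.176 eV and E_4 = −54.40/16 = −3.400 eV.
The photon energy is |E_5 − E_4| = 1.22 eV.

1.22 eV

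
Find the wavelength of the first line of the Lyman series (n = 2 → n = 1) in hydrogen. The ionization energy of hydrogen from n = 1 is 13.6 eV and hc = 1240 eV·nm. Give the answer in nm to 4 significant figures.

The Lyman series terminates on n_f = 1; the first line has n_i = 1+1 = 2.
ΔE = 13.60 × (1/1² − 1/2²) = 10.20 eV.
λ = 1240 / 10.20 = 121.6 nm.

121.6 nm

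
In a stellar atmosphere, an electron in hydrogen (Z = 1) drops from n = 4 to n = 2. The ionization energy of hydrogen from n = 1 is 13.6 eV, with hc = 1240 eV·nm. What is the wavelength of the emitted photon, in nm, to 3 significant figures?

486 nm

ΔE = 13.60 × (1/2² − 1/4²) = 13.60 × 0.1875 = 2.550 eV.
λ = hc/ΔE = 1240 / 2.550 = 486 nm.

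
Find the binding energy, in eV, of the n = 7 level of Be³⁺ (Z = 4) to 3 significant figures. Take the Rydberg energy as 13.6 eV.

4.44 eV

E_n = −13.6 Z²/n² = −217.6/n² eV for Z = 4.
E_7 = −217.6/49 = −4.44 eV, so ionization (to E = 0) requires 4.44 eV.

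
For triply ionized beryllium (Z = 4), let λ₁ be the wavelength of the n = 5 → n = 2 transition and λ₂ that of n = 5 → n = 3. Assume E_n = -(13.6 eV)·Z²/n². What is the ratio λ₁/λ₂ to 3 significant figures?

λ ∝ 1/ΔE ∝ 1/(1/n_f² − 1/n_i²), and the Z² and hc factors cancel in the ratio.
λ₁/λ₂ = (1/3² − 1/5²)/(1/2² − 1/5²) = 0.07111/0.2100 = 0.339.

0.339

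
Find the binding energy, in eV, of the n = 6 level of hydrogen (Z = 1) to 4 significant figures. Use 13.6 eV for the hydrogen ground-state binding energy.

E_6 = −13.60/36 = −0.3778 eV, so ionization (to E = 0) requires 0.3778 eV.

0.3778 eV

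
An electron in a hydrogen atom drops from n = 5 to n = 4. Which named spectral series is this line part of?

The series is set by the lower level: n_f = 4 is the Brackett series.

Brackett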